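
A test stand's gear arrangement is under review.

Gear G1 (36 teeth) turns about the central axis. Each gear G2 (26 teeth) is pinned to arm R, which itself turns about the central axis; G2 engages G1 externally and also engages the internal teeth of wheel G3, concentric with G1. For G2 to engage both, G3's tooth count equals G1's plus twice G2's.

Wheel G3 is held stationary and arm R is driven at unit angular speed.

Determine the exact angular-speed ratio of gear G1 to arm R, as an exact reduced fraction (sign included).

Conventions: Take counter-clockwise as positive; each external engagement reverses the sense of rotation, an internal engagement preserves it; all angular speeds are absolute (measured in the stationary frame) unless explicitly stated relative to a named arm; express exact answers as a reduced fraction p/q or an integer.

topology: planetary set — G1 36T / G2 26T / G3 88T, arm = carrier (Willis)
ring teeth: 36 + 2·26 = 88
36(ω_sun−ω_arm) = −88(ω_ring−ω_arm),  ω_ring = 0, ω_arm = 1
ω_sun = 1 − (88/36)(0−1) = 31/9
ω_out/ω_in = 31/9

31/9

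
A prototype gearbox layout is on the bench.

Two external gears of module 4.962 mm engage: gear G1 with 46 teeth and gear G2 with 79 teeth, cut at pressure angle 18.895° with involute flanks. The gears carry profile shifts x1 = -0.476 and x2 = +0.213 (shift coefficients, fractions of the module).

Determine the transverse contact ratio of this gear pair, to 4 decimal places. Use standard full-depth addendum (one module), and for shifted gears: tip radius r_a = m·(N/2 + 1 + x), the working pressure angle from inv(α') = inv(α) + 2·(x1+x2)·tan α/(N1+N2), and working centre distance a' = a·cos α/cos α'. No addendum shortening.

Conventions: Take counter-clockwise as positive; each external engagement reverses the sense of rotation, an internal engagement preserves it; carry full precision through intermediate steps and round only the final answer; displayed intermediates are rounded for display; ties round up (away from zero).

1.9153

recognized (one external pair, fixed centres): single-mesh tooth geometry, m = 4.962, N1 = 46, N2 = 79
base radii: r_b1 = 107.976163, r_b2 = 185.437324
tip radii: r_a1 = 116.726088, r_a2 = 202.017906
inv(α') = inv(18.895°) + 2·(-0.476+0.213)·tan α/(46+79) = 0.01105876  ⇒  α' = 18.16037°
a' = a·cos α / cos α' = 310.1250·cos 18.895°/cos 18.16037° = 308.795247
action lengths: √(r_a1²−r_b1²) = 44.341040, √(r_a2²−r_b2²) = 80.151315
base pitch p_b = π·m·cos α = 14.748570
CR = (44.341040 + 80.151315 − 308.795247·sin 18.16037°)/14.748570 = 1.915285
contact ratio ≈ 1.9153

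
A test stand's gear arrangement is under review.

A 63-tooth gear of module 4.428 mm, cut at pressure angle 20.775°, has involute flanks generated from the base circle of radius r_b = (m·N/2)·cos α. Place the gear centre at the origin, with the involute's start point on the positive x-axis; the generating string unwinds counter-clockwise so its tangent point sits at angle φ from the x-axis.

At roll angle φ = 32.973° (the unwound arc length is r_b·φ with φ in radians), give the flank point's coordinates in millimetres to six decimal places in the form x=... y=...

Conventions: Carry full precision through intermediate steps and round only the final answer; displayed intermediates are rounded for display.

x=150.253012 y=8.014105

topology: single-mesh involute geometry — m = 4.428, N = 63
pitch radius r_p = m·N/2 = 4.428·63/2 = 139.482000
base radius r_b = r_p·cos α = 139.482000·cos 20.775° = 130.412955
roll angle φ = 32.973° = 0.57548741 rad
x = r_b·(cos φ + φ·sin φ) = 150.253012
y = r_b·(sin φ − φ·cos φ) = 8.014105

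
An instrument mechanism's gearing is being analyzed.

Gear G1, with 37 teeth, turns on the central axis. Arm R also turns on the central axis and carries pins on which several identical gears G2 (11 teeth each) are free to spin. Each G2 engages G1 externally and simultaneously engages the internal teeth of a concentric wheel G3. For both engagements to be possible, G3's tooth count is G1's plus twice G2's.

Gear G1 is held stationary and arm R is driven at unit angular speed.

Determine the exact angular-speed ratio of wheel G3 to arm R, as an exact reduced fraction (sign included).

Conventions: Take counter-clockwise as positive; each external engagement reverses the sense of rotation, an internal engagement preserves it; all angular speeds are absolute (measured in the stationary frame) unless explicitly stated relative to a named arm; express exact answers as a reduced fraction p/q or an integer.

96/59

planetary set (37T centre, 11T on arm, 59T internal) — Willis relation
ring teeth: 37 + 2·11 = 59
37(ω_sun−ω_arm) = −59(ω_ring−ω_arm),  ω_sun = 0, ω_arm = 1
ω_ring = 1 − (37/59)(0−1) = 96/59
ω_out/ω_in = 96/59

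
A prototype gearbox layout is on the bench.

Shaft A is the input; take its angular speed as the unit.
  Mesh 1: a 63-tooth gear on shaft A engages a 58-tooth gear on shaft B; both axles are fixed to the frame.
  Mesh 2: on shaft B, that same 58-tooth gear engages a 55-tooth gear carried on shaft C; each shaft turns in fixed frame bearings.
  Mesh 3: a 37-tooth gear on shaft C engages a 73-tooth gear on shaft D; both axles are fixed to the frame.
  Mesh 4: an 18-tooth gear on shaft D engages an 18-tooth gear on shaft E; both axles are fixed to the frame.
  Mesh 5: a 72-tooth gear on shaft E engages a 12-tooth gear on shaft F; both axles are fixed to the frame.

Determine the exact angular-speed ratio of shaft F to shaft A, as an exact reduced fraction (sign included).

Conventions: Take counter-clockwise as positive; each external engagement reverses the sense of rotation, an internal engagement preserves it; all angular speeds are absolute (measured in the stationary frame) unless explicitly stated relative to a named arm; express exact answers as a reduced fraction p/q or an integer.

-13986/4015

class = fixed-axis compound train [5 meshes; 5 ratios multiply, 5 sense flips]
mesh 1 [63T→58T]: running ratio 63/58, sense −
mesh 2 [58T→55T]: running ratio 63/55, sense +
mesh 3 [37T→73T]: running ratio 2331/4015, sense −
mesh 4 [18T→18T]: running ratio 2331/4015, sense +
mesh 5 [72T→12T]: running ratio 13986/4015, sense −
ω_out/ω_in = -13986/4015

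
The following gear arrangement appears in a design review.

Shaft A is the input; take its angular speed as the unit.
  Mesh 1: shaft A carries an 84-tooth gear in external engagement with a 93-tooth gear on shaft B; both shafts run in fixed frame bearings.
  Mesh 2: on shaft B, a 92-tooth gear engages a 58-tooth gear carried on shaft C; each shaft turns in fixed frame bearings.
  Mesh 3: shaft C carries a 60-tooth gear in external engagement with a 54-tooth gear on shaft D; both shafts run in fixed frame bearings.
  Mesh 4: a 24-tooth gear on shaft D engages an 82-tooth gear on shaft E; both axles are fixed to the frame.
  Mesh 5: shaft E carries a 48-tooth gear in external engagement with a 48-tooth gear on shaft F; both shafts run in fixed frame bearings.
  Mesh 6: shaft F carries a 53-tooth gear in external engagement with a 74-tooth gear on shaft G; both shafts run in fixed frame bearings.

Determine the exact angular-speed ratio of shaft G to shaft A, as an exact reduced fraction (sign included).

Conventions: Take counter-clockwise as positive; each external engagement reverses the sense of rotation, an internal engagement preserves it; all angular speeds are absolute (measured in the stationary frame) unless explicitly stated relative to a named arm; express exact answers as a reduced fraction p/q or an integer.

1365280/4091349

class = fixed-axis compound train [6 meshes; 6 ratios multiply, 6 sense flips]
mesh 1 [84T→93T]: running ratio 28/31, sense −
mesh 2 [92T→58T]: running ratio 1288/899, sense +
mesh 3 [60T→54T]: running ratio 12880/8091, sense −
mesh 4 [24T→82T]: running ratio 51520/110577, sense +
mesh 5 [48T→48T]: running ratio 51520/110577, sense −
mesh 6 [53T→74T]: running ratio 1365280/4091349, sense +
ω_out/ω_in = 1365280/4091349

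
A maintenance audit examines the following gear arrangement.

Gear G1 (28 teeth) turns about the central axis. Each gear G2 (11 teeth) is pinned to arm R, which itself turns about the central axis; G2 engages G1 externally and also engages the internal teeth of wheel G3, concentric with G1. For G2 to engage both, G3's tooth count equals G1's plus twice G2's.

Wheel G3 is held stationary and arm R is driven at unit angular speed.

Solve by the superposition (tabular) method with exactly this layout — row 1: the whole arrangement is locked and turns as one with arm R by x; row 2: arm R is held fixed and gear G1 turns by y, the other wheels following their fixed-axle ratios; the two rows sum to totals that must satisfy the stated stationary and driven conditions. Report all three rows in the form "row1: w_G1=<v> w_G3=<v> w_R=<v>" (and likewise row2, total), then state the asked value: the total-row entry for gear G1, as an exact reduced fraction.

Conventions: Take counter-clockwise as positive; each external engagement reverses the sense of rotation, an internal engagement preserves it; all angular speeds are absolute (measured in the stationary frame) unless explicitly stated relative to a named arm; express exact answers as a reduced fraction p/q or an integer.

class = planetary set [G3 = 28+2·11 = 50; Willis about the carrier]
row 1: whole set turns with the arm by x
row 2 (arm held, sun turns y): ω_ring = −(28/50)·y, ω_arm = 0
boundary: total ω_ring = x − (28/50)·y = 0 and total ω_arm = x = 1  ⇒  y = 25/14, x = 1
row 2 ring = −(28/50)·25/14 = -1
totals (row 1 + row 2): sun 1 + 25/14 = 39/14, ring 1 + (-1) = 0, arm 1 + 0 = 1
asked cell (total, sun) = 39/14

row1: w_G1=1 w_G3=1 w_R=1
row2: w_G1=25/14 w_G3=-1 w_R=0
total: w_G1=39/14 w_G3=0 w_R=1
asked value: 39/14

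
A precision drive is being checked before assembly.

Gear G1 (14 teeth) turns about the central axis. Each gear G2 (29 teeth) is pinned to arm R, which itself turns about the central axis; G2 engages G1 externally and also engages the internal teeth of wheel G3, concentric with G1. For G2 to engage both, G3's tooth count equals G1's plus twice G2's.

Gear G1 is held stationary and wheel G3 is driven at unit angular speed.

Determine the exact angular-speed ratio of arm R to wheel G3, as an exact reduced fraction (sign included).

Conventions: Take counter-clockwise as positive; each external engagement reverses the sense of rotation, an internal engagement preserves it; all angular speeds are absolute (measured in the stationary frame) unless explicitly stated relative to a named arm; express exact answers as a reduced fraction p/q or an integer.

class = planetary set [G3 = 14+2·29 = 72; Willis about the carrier]
ring teeth: 14 + 2·29 = 72
14(ω_sun−ω_arm) = −72(ω_ring−ω_arm),  ω_sun = 0, ω_ring = 1
14(0−ω_arm) = −72(1−ω_arm)  ⇒  86·ω_arm = 72  ⇒  ω_arm = 36/43
ω_out/ω_in = 36/43

36/43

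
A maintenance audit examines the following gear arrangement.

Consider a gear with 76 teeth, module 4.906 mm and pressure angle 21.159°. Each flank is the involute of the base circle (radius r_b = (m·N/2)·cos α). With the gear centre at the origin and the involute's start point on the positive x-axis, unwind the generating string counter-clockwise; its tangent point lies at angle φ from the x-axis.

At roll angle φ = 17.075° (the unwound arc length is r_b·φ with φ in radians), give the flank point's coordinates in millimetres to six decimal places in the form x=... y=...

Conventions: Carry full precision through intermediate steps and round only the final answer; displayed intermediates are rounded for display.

x=181.409367 y=1.520300

recognized (one wheel, involute flank): single-mesh tooth geometry, m = 4.906, N = 76
pitch radius r_p = m·N/2 = 4.906·76/2 = 186.428000
base radius r_b = r_p·cos α = 186.428000·cos 21.159° = 173.859460
roll angle φ = 17.075° = 0.29801497 rad
x = r_b·(cos φ + φ·sin φ) = 181.409367
y = r_b·(sin φ − φ·cos φ) = 1.520300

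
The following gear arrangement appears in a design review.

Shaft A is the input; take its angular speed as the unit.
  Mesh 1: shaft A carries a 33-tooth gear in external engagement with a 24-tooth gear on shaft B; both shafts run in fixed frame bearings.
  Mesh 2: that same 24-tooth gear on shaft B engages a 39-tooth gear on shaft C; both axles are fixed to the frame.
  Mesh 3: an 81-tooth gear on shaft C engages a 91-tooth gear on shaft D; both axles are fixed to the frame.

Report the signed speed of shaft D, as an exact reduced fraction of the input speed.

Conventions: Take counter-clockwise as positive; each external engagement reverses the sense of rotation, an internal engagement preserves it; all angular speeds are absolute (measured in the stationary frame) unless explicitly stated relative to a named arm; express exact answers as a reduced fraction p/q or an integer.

3-mesh fixed-axis compound train (all bearings frame-fixed)
mesh 1 [33T→24T]: |ω|/ω_in = 1×33/24 = 11/8, sense flips to −
mesh 2 [24T→39T]: |ω|/ω_in = (11/8)×24/39 = 11/13, sense flips to +
mesh 3 [81T→91T]: |ω|/ω_in = (11/13)×81/91 = 891/1183, sense flips to −
signed output speed (× input speed) = -891/1183

-891/1183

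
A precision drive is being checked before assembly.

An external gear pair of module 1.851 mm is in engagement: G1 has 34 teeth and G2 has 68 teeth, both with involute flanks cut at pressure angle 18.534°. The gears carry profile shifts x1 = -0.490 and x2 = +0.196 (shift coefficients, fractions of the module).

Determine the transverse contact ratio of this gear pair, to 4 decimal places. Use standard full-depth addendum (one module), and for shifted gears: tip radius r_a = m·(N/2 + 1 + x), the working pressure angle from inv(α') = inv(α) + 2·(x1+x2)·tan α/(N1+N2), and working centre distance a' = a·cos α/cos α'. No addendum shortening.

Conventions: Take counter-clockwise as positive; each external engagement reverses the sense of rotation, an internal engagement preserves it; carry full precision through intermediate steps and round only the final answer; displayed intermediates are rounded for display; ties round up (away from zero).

recognized (one external pair, fixed centres): single-mesh tooth geometry, m = 1.851, N1 = 34, N2 = 68
base radii: r_b1 = 29.834970, r_b2 = 59.669940
tip radii: r_a1 = 32.411010, r_a2 = 65.147796
inv(α') = inv(18.534°) + 2·(-0.490+0.196)·tan α/(34+68) = 0.00984333  ⇒  α' = 17.48682°
a' = a·cos α / cos α' = 94.4010·cos 18.534°/cos 17.48682° = 93.841704
action lengths: √(r_a1²−r_b1²) = 12.662864, √(r_a2²−r_b2²) = 26.148299
base pitch p_b = π·m·cos α = 5.513490
CR = (12.662864 + 26.148299 − 93.841704·sin 17.48682°)/5.513490 = 1.924915
contact ratio ≈ 1.9249

1.9249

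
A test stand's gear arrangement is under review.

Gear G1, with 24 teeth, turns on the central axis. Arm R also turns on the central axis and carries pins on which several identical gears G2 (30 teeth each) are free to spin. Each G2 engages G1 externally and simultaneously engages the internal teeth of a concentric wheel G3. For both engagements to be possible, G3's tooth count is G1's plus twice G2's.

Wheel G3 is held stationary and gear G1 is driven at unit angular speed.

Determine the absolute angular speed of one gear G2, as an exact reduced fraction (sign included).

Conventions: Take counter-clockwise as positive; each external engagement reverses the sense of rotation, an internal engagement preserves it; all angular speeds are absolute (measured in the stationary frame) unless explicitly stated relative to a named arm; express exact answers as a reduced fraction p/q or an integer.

-2/5

planetary set (24T centre, 30T on arm, 84T internal) — Willis relation
ring teeth: 24 + 2·30 = 84
24(ω_sun−ω_arm) = −84(ω_ring−ω_arm),  ω_ring = 0, ω_sun = 1
24(1−ω_arm) = −84(0−ω_arm)  ⇒  108·ω_arm = 24  ⇒  ω_arm = 2/9
sun–planet mesh: 24·(1−2/9) = −30·(ω_p−ω_arm)  ⇒  ω_p−ω_arm = -28/45
ω_p = 2/9 − 28/45 = -2/5
exact speed ratio = -2/5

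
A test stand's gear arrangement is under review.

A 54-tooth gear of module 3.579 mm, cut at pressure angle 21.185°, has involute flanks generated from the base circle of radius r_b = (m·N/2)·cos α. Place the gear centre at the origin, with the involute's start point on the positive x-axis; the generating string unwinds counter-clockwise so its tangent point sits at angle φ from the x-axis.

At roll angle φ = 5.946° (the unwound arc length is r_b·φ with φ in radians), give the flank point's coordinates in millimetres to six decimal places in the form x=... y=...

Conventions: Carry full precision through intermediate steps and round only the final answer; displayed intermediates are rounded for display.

x=90.586275 y=0.033532

class = single-mesh tooth geometry [base-circle involute, m = 3.579, 54T]
pitch radius r_p = m·N/2 = 3.579·54/2 = 96.633000
base radius r_b = r_p·cos α = 96.633000·cos 21.185° = 90.102391
roll angle φ = 5.946° = 0.10377728 rad
x = r_b·(cos φ + φ·sin φ) = 90.586275
y = r_b·(sin φ − φ·cos φ) = 0.033532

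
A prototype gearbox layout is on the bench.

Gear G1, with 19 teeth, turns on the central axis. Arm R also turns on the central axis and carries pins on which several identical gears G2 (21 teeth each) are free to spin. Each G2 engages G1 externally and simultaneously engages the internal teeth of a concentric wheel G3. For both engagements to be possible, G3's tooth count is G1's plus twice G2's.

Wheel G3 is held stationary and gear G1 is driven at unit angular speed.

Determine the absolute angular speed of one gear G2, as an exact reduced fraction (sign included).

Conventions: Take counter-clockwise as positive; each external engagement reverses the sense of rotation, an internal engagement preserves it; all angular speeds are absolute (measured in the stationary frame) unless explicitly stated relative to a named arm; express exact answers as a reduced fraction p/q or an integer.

topology: planetary set — G1 19T / G2 21T / G3 61T, arm = carrier (Willis)
ring teeth: 19 + 2·21 = 61
19(ω_sun−ω_arm) = −61(ω_ring−ω_arm),  ω_ring = 0, ω_sun = 1
19(1−ω_arm) = −61(0−ω_arm)  ⇒  80·ω_arm = 19  ⇒  ω_arm = 19/80
sun–planet mesh: 19·(1−19/80) = −21·(ω_p−ω_arm)  ⇒  ω_p−ω_arm = -1159/1680
ω_p = 19/80 − 1159/1680 = -19/42
exact speed ratio = -19/42

-19/42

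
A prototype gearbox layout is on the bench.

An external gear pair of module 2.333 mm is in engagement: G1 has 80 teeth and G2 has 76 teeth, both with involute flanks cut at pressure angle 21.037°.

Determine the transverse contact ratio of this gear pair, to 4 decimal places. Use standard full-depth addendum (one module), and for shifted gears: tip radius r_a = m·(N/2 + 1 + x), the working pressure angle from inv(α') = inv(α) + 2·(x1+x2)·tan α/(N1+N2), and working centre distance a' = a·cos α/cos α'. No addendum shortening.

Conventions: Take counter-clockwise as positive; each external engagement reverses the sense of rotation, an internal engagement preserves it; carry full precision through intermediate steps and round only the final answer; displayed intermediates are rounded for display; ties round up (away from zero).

1.7619

topology: single-mesh involute geometry — m = 2.333, 80T/76T pair
base radii: r_b1 = 87.100111, r_b2 = 82.745105
tip radii: r_a1 = 95.653000, r_a2 = 90.987000
no profile shift: α' = α, a' = a
action lengths: √(r_a1²−r_b1²) = 39.535644, √(r_a2²−r_b2²) = 37.840213
base pitch p_b = π·m·cos α = 6.840827
CR = (39.535644 + 37.840213 − 181.974000·sin 21.03700°)/6.840827 = 1.761850
contact ratio ≈ 1.7619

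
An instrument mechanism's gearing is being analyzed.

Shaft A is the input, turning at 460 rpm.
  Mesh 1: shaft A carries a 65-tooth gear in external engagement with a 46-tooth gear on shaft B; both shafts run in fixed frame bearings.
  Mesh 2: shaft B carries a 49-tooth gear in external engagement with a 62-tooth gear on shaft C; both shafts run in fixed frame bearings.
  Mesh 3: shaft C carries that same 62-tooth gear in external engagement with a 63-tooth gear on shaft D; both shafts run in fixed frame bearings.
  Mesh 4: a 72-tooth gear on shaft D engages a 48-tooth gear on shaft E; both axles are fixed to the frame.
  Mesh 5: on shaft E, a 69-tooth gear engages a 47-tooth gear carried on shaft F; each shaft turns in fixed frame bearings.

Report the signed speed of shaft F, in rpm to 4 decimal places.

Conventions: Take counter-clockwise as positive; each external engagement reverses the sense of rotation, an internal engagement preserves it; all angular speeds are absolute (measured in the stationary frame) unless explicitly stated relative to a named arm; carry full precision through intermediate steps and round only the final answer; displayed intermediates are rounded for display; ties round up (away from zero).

topology: fixed-axis compound train — 5 meshes, A→F
mesh 1 [65T→46T]: ω = 460.0000×65/46 = 650.0000 rpm, sense flips to −
mesh 2 [49T→62T]: ω = 650.0000×49/62 = 513.7097 rpm, sense flips to +
mesh 3 [62T→63T]: ω = 513.7097×62/63 = 505.5556 rpm, sense flips to −
mesh 4 [72T→48T]: ω = 505.5556×72/48 = 758.3333 rpm, sense flips to +
mesh 5 [69T→47T]: ω = 758.3333×69/47 = 1113.2979 rpm, sense flips to −
signed output speed = -1113.2979 rpm

-1113.2979 rpm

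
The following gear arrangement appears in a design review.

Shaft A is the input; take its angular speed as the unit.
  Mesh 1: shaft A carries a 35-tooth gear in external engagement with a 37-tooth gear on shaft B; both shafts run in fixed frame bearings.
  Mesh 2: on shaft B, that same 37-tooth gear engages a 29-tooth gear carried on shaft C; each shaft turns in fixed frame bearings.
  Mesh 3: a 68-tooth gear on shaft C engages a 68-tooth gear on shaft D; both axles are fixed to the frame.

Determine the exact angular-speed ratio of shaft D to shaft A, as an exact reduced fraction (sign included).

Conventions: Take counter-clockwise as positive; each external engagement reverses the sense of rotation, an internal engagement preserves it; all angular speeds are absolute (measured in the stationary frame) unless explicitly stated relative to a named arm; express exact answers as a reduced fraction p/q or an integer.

class = fixed-axis compound train [3 meshes; 3 ratios multiply, 3 sense flips]
mesh 1 [35T→37T]: running ratio 35/37, sense −
mesh 2 [37T→29T]: running ratio 35/29, sense +
mesh 3 [68T→68T]: running ratio 35/29, sense −
ω_out/ω_in = -35/29

-35/29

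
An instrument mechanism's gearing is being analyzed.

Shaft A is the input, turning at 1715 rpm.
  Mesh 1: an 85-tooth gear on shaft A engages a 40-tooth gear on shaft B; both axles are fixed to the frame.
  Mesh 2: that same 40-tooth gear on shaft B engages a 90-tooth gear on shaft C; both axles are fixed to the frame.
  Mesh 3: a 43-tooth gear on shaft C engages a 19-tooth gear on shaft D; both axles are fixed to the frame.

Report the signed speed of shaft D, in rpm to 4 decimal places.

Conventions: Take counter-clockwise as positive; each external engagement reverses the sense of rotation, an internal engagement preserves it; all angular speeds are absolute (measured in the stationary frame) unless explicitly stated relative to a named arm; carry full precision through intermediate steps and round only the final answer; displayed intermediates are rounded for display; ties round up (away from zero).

-3665.6871 rpm

3-mesh fixed-axis compound train (all bearings frame-fixed)
mesh 1 [85T→40T]: ω = 1715.0000×85/40 = 3644.3750 rpm, sense flips to −
mesh 2 [40T→90T]: ω = 3644.3750×40/90 = 1619.7222 rpm, sense flips to +
mesh 3 [43T→19T]: ω = 1619.7222×43/19 = 3665.6871 rpm, sense flips to −
signed output speed = -3665.6871 rpm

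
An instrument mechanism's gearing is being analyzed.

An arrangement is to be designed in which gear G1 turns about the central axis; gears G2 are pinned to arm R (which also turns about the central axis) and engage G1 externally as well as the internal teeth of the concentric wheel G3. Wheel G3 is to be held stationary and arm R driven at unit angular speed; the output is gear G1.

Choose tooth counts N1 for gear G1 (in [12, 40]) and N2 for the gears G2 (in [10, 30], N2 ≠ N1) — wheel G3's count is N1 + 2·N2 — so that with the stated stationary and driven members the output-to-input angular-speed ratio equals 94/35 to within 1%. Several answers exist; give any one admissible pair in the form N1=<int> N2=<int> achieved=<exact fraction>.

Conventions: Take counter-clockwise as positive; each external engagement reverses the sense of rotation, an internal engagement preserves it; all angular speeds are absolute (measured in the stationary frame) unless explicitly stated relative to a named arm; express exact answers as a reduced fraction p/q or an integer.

planetary set to be sized for 94/35 (Willis relation)
Willis with ω_ring = 0: ω_sun/ω_arm = (N1+N3)/N1; set equal to 94/35  ⇒  N3/N1 = 94/35 − 1 = 59/35
N3 = N1 + 2·N2  ⇒  N2/N1 = (N3/N1 − 1)/2 = (59/35 − 1)/2 = 12/35
smallest multiple with N1 ≥ 12 and N2 ≥ 10: k = 1  ⇒  N1 = 1·35 = 35, N2 = 1·12 = 12 (N1 ≤ 40, N2 ≤ 30, N2 ≠ N1 ✓), N3 = 35 + 2·12 = 59
check: (N1+N3)/N1 with N1 = 35, N3 = 59 gives 94/35; |achieved − target| = 0 ≤ 47/1750 ✓

N1=35 N2=12 achieved=94/35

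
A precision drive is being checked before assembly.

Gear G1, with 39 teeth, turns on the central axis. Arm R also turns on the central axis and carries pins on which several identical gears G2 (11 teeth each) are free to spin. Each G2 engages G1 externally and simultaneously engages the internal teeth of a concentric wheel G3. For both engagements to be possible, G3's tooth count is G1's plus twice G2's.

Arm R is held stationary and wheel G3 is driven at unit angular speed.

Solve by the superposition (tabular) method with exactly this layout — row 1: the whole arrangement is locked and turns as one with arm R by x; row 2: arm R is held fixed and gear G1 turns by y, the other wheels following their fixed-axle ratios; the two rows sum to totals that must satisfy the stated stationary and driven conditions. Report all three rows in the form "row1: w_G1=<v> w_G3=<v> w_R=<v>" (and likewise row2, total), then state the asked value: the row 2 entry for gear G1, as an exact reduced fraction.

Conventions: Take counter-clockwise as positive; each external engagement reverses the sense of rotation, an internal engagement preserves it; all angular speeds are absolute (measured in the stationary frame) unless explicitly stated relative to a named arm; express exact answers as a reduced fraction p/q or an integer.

row1: w_G1=0 w_G3=0 w_R=0
row2: w_G1=-61/39 w_G3=1 w_R=0
total: w_G1=-61/39 w_G3=1 w_R=0
asked value: -61/39

topology: planetary set — G1 39T / G2 11T / G3 61T, arm = carrier (Willis)
row 1 (train locked, turned with arm): all members turn x
row 2 — arm fixed, fixed-axis ratios: sun y, ring −(39/61)·y, arm 0
boundary: total ω_arm = x = 0 and total ω_ring = x − (39/61)·y = 1  ⇒  y = -61/39, x = 0
row 2 ring = −(39/61)·(-61/39) = 1
totals (row 1 + row 2): sun 0 + (-61/39) = -61/39, ring 0 + 1 = 1, arm 0 + 0 = 0
asked cell (row2, sun) = -61/39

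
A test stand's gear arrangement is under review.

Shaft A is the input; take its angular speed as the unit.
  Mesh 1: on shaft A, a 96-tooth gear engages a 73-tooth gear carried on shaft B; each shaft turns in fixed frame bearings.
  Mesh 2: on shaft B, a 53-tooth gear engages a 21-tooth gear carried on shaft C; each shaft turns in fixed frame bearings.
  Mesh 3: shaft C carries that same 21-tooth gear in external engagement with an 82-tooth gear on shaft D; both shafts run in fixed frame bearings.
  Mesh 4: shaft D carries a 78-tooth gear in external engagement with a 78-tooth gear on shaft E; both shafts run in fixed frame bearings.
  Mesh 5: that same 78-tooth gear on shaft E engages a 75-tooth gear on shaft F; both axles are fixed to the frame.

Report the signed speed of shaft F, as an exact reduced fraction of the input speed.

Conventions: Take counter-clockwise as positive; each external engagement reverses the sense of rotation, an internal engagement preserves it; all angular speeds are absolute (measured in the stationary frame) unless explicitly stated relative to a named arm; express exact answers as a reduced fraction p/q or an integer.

-66144/74825

5-mesh fixed-axis compound train (all bearings frame-fixed)
mesh 1 [96T→73T]: |ω|/ω_in = 1×96/73 = 96/73, sense flips to −
mesh 2 [53T→21T]: |ω|/ω_in = (96/73)×53/21 = 1696/511, sense flips to +
mesh 3 [21T→82T]: |ω|/ω_in = (1696/511)×21/82 = 2544/2993, sense flips to −
mesh 4 [78T→78T]: |ω|/ω_in = (2544/2993)×78/78 = 2544/2993, sense flips to +
mesh 5 [78T→75T]: |ω|/ω_in = (2544/2993)×78/75 = 66144/74825, sense flips to −
signed output speed (× input speed) = -66144/74825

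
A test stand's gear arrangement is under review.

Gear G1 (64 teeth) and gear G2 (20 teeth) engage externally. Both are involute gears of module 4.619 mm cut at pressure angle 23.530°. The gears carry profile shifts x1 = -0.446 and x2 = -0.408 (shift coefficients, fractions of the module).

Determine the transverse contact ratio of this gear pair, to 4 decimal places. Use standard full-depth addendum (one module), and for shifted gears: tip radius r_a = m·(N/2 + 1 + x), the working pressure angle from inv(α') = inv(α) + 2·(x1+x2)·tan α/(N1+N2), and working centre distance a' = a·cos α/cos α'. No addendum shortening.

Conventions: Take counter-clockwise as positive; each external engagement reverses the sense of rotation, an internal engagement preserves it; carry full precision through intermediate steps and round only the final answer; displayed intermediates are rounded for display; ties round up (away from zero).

1.7605

class = single-mesh tooth geometry [involute pair 64T × 20T, m = 4.619]
base radii: r_b1 = 135.517937, r_b2 = 42.349355
tip radii: r_a1 = 150.366926, r_a2 = 48.924448
inv(α') = inv(23.530°) + 2·(-0.446-0.408)·tan α/(64+20) = 0.01590529  ⇒  α' = 20.42308°
a' = a·cos α / cos α' = 193.9980·cos 23.530°/cos 20.42308° = 189.797694
action lengths: √(r_a1²−r_b1²) = 65.154441, √(r_a2²−r_b2²) = 24.497627
base pitch p_b = π·m·cos α = 13.304442
CR = (65.154441 + 24.497627 − 189.797694·sin 20.42308°)/13.304442 = 1.760482
contact ratio ≈ 1.7605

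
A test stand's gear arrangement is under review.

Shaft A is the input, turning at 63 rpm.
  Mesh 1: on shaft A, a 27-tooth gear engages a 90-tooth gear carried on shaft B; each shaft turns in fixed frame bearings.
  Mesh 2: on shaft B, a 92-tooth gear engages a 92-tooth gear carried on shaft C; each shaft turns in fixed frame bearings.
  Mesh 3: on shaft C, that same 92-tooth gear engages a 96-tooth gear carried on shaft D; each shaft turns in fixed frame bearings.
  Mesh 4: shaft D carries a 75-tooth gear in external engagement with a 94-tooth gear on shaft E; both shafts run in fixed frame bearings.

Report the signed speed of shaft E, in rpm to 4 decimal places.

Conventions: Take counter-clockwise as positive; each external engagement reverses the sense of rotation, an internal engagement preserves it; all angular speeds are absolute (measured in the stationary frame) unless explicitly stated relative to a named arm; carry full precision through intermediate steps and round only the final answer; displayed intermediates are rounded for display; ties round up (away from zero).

+14.4515 rpm

topology: fixed-axis compound train — 4 meshes, A→E
mesh 1 [27T→90T]: ω = 63.0000×27/90 = 18.9000 rpm, sense flips to −
mesh 2 [92T→92T]: ω = 18.9000×92/92 = 18.9000 rpm, sense flips to +
mesh 3 [92T→96T]: ω = 18.9000×92/96 = 18.1125 rpm, sense flips to −
mesh 4 [75T→94T]: ω = 18.1125×75/94 = 14.4515 rpm, sense flips to +
signed output speed = +14.4515 rpm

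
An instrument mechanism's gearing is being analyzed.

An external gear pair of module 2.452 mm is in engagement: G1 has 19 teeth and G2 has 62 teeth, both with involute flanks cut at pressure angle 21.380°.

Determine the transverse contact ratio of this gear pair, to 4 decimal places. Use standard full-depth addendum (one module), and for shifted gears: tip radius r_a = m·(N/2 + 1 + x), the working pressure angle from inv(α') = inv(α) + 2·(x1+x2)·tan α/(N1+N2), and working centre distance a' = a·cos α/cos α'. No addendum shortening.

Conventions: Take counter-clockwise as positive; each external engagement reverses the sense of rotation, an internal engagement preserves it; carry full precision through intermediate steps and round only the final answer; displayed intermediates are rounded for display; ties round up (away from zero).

topology: single-mesh involute geometry — m = 2.452, 19T/62T pair
base radii: r_b1 = 21.690980, r_b2 = 70.781092
tip radii: r_a1 = 25.746000, r_a2 = 78.464000
no profile shift: α' = α, a' = a
action lengths: √(r_a1²−r_b1²) = 13.869316, √(r_a2²−r_b2²) = 33.862019
base pitch p_b = π·m·cos α = 7.173076
CR = (13.869316 + 33.862019 − 99.306000·sin 21.38000°)/7.173076 = 1.607282
contact ratio ≈ 1.6073

1.6073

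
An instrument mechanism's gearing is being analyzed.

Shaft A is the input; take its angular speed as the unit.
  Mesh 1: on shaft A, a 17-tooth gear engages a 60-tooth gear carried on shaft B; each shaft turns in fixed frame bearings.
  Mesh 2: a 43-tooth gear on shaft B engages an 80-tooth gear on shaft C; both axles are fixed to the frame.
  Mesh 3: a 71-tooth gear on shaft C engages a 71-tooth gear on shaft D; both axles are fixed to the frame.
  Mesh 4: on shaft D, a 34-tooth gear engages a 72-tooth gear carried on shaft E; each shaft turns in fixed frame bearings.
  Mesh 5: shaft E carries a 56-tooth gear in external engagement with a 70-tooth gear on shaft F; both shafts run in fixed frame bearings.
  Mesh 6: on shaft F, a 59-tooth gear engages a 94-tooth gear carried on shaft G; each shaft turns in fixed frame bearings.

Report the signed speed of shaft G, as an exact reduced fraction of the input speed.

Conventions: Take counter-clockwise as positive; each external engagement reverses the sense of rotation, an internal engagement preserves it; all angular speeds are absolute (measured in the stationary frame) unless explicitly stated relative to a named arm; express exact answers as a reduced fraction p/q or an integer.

733193/20304000

6-mesh fixed-axis compound train (all bearings frame-fixed)
mesh 1 [17T→60T]: |ω|/ω_in = 1×17/60 = 17/60, sense flips to −
mesh 2 [43T→80T]: |ω|/ω_in = (17/60)×43/80 = 731/4800, sense flips to +
mesh 3 [71T→71T]: |ω|/ω_in = (731/4800)×71/71 = 731/4800, sense flips to −
mesh 4 [34T→72T]: |ω|/ω_in = (731/4800)×34/72 = 12427/172800, sense flips to +
mesh 5 [56T→70T]: |ω|/ω_in = (12427/172800)×56/70 = 12427/216000, sense flips to −
mesh 6 [59T→94T]: |ω|/ω_in = (12427/216000)×59/94 = 733193/20304000, sense flips to +
signed output speed (× input speed) = 733193/20304000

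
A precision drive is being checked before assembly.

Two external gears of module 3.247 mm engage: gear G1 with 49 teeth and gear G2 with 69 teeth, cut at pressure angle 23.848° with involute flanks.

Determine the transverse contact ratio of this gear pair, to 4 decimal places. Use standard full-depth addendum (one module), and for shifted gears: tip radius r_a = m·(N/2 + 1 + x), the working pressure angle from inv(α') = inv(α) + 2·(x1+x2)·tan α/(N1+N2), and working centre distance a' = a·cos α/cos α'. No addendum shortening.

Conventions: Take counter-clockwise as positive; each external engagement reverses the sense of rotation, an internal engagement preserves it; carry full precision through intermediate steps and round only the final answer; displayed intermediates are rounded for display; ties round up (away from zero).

recognized (one external pair, fixed centres): single-mesh tooth geometry, m = 3.247, N1 = 49, N2 = 69
base radii: r_b1 = 72.759494, r_b2 = 102.457247
tip radii: r_a1 = 82.798500, r_a2 = 115.268500
no profile shift: α' = α, a' = a
action lengths: √(r_a1²−r_b1²) = 39.517687, √(r_a2²−r_b2²) = 52.814199
base pitch p_b = π·m·cos α = 9.329824
CR = (39.517687 + 52.814199 − 191.573000·sin 23.84800°)/9.329824 = 1.594530
contact ratio ≈ 1.5945

1.5945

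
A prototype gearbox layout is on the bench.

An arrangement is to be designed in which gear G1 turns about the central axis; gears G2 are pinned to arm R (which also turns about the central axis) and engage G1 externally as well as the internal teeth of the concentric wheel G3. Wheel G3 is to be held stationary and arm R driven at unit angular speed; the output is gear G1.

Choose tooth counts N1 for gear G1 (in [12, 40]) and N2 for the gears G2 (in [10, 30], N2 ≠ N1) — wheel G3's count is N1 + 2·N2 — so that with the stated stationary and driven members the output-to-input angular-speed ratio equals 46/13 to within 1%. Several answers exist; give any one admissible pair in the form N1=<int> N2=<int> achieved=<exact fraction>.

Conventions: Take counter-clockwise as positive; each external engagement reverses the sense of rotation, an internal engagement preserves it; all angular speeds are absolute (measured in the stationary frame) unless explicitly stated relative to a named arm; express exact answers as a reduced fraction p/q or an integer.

N1=13 N2=10 achieved=46/13

design class (target 46/13): planetary set
Willis with ω_ring = 0: ω_sun/ω_arm = (N1+N3)/N1; set equal to 46/13  ⇒  N3/N1 = 46/13 − 1 = 33/13
N3 = N1 + 2·N2  ⇒  N2/N1 = (N3/N1 − 1)/2 = (33/13 − 1)/2 = 10/13
smallest multiple with N1 ≥ 12 and N2 ≥ 10: k = 1  ⇒  N1 = 1·13 = 13, N2 = 1·10 = 10 (N1 ≤ 40, N2 ≤ 30, N2 ≠ N1 ✓), N3 = 13 + 2·10 = 33
check: (N1+N3)/N1 with N1 = 13, N3 = 33 gives 46/13; |achieved − target| = 0 ≤ 23/650 ✓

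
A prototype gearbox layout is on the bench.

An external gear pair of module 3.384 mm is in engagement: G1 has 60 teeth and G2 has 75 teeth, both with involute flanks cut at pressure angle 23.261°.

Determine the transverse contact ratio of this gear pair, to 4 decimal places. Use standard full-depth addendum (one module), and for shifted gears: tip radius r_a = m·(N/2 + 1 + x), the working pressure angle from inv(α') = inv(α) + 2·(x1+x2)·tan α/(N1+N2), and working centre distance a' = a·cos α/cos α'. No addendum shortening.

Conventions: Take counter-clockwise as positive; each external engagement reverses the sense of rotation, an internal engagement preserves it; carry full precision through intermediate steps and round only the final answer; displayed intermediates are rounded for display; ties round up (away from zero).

class = single-mesh tooth geometry [involute pair 60T × 75T, m = 3.384]
base radii: r_b1 = 93.267988, r_b2 = 116.584985
tip radii: r_a1 = 104.904000, r_a2 = 130.284000
no profile shift: α' = α, a' = a
action lengths: √(r_a1²−r_b1²) = 48.020117, √(r_a2²−r_b2²) = 58.153778
base pitch p_b = π·m·cos α = 9.767001
CR = (48.020117 + 58.153778 − 228.420000·sin 23.26100°)/9.767001 = 1.634710
contact ratio ≈ 1.6347

1.6347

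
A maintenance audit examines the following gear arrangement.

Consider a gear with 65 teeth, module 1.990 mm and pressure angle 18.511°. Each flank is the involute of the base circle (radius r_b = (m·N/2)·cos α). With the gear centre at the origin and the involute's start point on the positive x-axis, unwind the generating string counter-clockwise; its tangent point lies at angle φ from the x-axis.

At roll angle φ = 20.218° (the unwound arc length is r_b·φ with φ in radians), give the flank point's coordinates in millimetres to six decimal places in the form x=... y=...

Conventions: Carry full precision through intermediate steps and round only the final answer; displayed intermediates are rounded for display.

single-mesh involute tooth geometry (65T wheel at module 1.990)
pitch radius r_p = m·N/2 = 1.990·65/2 = 64.675000
base radius r_b = r_p·cos α = 64.675000·cos 18.511° = 61.328891
roll angle φ = 20.218° = 0.35287067 rad
x = r_b·(cos φ + φ·sin φ) = 65.029117
y = r_b·(sin φ − φ·cos φ) = 0.887101

x=65.029117 y=0.887101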